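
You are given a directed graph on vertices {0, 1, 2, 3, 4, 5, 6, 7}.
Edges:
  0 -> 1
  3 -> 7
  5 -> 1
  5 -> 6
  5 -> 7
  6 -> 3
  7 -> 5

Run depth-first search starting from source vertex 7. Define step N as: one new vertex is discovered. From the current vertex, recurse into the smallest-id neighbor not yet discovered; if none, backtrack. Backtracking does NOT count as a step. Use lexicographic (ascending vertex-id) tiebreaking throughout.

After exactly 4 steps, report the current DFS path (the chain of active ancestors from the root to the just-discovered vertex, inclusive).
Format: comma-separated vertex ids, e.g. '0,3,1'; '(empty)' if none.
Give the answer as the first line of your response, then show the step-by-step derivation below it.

7,5,6

step 1: discover 7; path=7; order=7
step 2: discover 5; path=7>5; order=7,5
step 3: discover 1; path=7>5>1; order=7,5,1
step 4: discover 6; path=7>5>6; order=7,5,1,6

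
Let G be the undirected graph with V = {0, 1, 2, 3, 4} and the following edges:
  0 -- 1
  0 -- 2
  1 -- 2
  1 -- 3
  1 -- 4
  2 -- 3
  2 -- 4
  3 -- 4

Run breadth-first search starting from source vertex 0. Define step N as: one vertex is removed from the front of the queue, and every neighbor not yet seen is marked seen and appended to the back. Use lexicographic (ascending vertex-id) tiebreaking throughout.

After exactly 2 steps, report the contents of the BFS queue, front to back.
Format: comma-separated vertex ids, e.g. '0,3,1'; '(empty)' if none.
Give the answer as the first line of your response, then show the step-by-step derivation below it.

2,3,4

step 1: dequeue 0; queue=[1,2]; order=0
step 2: dequeue 1; queue=[2,3,4]; order=0,1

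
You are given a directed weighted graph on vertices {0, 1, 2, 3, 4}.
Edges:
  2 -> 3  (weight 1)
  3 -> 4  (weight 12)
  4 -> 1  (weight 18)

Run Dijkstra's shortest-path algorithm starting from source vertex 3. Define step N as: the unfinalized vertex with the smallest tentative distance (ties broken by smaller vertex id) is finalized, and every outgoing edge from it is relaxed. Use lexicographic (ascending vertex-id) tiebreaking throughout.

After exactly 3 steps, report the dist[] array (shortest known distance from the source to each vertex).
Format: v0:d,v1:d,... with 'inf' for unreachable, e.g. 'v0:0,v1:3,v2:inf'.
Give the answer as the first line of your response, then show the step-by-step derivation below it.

v0:inf,v1:30,v2:inf,v3:0,v4:12

step 1: dist = v0:inf,v1:inf,v2:inf,v3:0,v4:12
step 2: dist = v0:inf,v1:30,v2:inf,v3:0,v4:12
step 3: dist = v0:inf,v1:30,v2:inf,v3:0,v4:12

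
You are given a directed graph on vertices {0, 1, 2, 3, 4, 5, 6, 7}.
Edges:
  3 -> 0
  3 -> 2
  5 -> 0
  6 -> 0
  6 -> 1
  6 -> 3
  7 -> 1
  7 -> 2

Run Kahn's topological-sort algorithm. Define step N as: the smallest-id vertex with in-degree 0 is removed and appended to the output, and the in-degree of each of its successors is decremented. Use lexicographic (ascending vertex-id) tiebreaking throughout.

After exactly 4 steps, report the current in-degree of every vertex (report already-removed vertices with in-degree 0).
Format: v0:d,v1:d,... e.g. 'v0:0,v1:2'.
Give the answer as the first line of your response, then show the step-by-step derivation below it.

v0:0,v1:1,v2:1,v3:0,v4:0,v5:0,v6:0,v7:0

step 1: output 4; order=[4]; indeg=(3,2,2,1,0,0,0,0)
step 2: output 5; order=[4,5]; indeg=(2,2,2,1,0,0,0,0)
step 3: output 6; order=[4,5,6]; indeg=(1,1,2,0,0,0,0,0)
step 4: output 3; order=[4,5,6,3]; indeg=(0,1,1,0,0,0,0,0)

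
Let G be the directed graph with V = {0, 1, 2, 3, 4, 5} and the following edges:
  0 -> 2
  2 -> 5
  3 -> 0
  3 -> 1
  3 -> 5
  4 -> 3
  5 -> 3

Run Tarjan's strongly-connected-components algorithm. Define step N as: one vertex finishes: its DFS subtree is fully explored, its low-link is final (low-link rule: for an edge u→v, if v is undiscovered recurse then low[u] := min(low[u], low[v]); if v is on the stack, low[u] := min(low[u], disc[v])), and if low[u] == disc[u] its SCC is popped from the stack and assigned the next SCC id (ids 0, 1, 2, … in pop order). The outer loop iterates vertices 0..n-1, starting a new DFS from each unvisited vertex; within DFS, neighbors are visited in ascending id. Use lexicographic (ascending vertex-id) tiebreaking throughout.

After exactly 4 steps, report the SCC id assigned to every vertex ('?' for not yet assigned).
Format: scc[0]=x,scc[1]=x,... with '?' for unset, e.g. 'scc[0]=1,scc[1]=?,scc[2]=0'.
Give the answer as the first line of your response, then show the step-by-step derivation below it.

scc[0]=?,scc[1]=0,scc[2]=?,scc[3]=?,scc[4]=?,scc[5]=?

step 1: low=(low[0]=0,low[1]=4,low[2]=1,low[3]=0,low[4]=?,low[5]=2); scc=(scc[0]=?,scc[1]=0,scc[2]=?,scc[3]=?,scc[4]=?,scc[5]=?)
step 2: low=(low[0]=0,low[1]=4,low[2]=1,low[3]=0,low[4]=?,low[5]=2); scc=(scc[0]=?,scc[1]=0,scc[2]=?,scc[3]=?,scc[4]=?,scc[5]=?)
step 3: low=(low[0]=0,low[1]=4,low[2]=1,low[3]=0,low[4]=?,low[5]=0); scc=(scc[0]=?,scc[1]=0,scc[2]=?,scc[3]=?,scc[4]=?,scc[5]=?)
step 4: low=(low[0]=0,low[1]=4,low[2]=0,low[3]=0,low[4]=?,low[5]=0); scc=(scc[0]=?,scc[1]=0,scc[2]=?,scc[3]=?,scc[4]=?,scc[5]=?)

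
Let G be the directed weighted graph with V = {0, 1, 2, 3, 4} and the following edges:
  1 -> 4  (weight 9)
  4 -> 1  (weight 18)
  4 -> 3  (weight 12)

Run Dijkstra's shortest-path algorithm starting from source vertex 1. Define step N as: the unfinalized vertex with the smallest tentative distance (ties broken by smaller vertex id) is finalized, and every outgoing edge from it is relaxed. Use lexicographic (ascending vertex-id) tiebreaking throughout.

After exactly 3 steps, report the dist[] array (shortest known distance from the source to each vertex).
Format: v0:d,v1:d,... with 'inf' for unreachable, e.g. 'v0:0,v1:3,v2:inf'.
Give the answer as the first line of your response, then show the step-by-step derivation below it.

v0:inf,v1:0,v2:inf,v3:21,v4:9

step 1: dist = v0:inf,v1:0,v2:inf,v3:inf,v4:9
step 2: dist = v0:inf,v1:0,v2:inf,v3:21,v4:9
step 3: dist = v0:inf,v1:0,v2:inf,v3:21,v4:9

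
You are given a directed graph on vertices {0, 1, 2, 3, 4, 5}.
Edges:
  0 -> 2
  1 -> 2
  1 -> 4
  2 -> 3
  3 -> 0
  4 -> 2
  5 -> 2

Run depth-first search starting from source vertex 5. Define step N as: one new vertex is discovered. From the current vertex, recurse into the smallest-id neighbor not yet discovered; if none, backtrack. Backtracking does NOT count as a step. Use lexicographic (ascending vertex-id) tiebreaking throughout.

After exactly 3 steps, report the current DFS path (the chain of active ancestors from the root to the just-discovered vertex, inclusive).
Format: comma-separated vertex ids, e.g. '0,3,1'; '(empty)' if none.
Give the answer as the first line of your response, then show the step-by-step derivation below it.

5,2,3

step 1: discover 5; path=5; order=5
step 2: discover 2; path=5>2; order=5,2
step 3: discover 3; path=5>2>3; order=5,2,3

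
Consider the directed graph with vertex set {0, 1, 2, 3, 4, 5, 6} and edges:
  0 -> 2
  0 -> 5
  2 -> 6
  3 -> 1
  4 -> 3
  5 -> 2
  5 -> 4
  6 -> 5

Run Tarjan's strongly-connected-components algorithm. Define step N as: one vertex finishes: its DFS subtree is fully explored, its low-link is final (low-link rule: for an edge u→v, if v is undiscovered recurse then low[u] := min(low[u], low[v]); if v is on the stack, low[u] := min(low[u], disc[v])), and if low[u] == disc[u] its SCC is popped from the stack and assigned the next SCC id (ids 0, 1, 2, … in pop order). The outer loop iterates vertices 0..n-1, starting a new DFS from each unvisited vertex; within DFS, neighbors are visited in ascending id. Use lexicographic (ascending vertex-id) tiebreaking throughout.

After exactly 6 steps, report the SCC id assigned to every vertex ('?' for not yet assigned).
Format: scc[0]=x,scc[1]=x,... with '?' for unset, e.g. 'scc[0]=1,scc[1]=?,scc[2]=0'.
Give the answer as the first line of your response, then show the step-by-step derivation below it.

scc[0]=?,scc[1]=0,scc[2]=3,scc[3]=1,scc[4]=2,scc[5]=3,scc[6]=3

step 1: low=(low[0]=0,low[1]=6,low[2]=1,low[3]=5,low[4]=4,low[5]=1,low[6]=2); scc=(scc[0]=?,scc[1]=0,scc[2]=?,scc[3]=?,scc[4]=?,scc[5]=?,scc[6]=?)
step 2: low=(low[0]=0,low[1]=6,low[2]=1,low[3]=5,low[4]=4,low[5]=1,low[6]=2); scc=(scc[0]=?,scc[1]=0,scc[2]=?,scc[3]=1,scc[4]=?,scc[5]=?,scc[6]=?)
step 3: low=(low[0]=0,low[1]=6,low[2]=1,low[3]=5,low[4]=4,low[5]=1,low[6]=2); scc=(scc[0]=?,scc[1]=0,scc[2]=?,scc[3]=1,scc[4]=2,scc[5]=?,scc[6]=?)
step 4: low=(low[0]=0,low[1]=6,low[2]=1,low[3]=5,low[4]=4,low[5]=1,low[6]=2); scc=(scc[0]=?,scc[1]=0,scc[2]=?,scc[3]=1,scc[4]=2,scc[5]=?,scc[6]=?)
step 5: low=(low[0]=0,low[1]=6,low[2]=1,low[3]=5,low[4]=4,low[5]=1,low[6]=1); scc=(scc[0]=?,scc[1]=0,scc[2]=?,scc[3]=1,scc[4]=2,scc[5]=?,scc[6]=?)
step 6: low=(low[0]=0,low[1]=6,low[2]=1,low[3]=5,low[4]=4,low[5]=1,low[6]=1); scc=(scc[0]=?,scc[1]=0,scc[2]=3,scc[3]=1,scc[4]=2,scc[5]=3,scc[6]=3)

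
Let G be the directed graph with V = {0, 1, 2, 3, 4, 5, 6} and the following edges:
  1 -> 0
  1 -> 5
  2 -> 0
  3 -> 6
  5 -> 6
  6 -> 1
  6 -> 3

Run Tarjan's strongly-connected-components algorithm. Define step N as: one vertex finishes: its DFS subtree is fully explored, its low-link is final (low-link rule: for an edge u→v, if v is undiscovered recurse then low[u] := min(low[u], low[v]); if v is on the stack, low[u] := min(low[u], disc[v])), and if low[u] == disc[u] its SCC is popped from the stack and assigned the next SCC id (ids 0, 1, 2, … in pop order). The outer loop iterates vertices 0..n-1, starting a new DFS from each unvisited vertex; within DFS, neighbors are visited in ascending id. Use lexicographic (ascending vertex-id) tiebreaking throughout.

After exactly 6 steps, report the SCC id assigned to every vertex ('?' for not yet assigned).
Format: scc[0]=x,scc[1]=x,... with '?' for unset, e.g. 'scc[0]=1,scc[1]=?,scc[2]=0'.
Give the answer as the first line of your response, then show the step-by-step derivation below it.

scc[0]=0,scc[1]=1,scc[2]=2,scc[3]=1,scc[4]=?,scc[5]=1,scc[6]=1

step 1: low=(low[0]=0,low[1]=?,low[2]=?,low[3]=?,low[4]=?,low[5]=?,low[6]=?); scc=(scc[0]=0,scc[1]=?,scc[2]=?,scc[3]=?,scc[4]=?,scc[5]=?,scc[6]=?)
step 2: low=(low[0]=0,low[1]=1,low[2]=?,low[3]=3,low[4]=?,low[5]=2,low[6]=1); scc=(scc[0]=0,scc[1]=?,scc[2]=?,scc[3]=?,scc[4]=?,scc[5]=?,scc[6]=?)
step 3: low=(low[0]=0,low[1]=1,low[2]=?,low[3]=3,low[4]=?,low[5]=2,low[6]=1); scc=(scc[0]=0,scc[1]=?,scc[2]=?,scc[3]=?,scc[4]=?,scc[5]=?,scc[6]=?)
step 4: low=(low[0]=0,low[1]=1,low[2]=?,low[3]=3,low[4]=?,low[5]=1,low[6]=1); scc=(scc[0]=0,scc[1]=?,scc[2]=?,scc[3]=?,scc[4]=?,scc[5]=?,scc[6]=?)
step 5: low=(low[0]=0,low[1]=1,low[2]=?,low[3]=3,low[4]=?,low[5]=1,low[6]=1); scc=(scc[0]=0,scc[1]=1,scc[2]=?,scc[3]=1,scc[4]=?,scc[5]=1,scc[6]=1)
step 6: low=(low[0]=0,low[1]=1,low[2]=5,low[3]=3,low[4]=?,low[5]=1,low[6]=1); scc=(scc[0]=0,scc[1]=1,scc[2]=2,scc[3]=1,scc[4]=?,scc[5]=1,scc[6]=1)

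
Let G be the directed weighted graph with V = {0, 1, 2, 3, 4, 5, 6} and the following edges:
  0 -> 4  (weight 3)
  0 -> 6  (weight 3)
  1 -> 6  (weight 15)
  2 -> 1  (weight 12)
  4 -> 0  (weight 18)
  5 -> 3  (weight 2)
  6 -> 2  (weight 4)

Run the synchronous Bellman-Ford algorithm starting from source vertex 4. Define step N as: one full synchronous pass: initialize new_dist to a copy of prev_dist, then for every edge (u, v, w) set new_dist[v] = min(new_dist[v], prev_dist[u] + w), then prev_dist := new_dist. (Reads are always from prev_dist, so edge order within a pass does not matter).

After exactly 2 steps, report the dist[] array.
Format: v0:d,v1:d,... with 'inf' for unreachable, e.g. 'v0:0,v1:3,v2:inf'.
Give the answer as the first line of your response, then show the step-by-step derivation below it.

v0:18,v1:inf,v2:inf,v3:inf,v4:0,v5:inf,v6:21

step 1: dist = v0:18,v1:inf,v2:inf,v3:inf,v4:0,v5:inf,v6:inf
step 2: dist = v0:18,v1:inf,v2:inf,v3:inf,v4:0,v5:inf,v6:21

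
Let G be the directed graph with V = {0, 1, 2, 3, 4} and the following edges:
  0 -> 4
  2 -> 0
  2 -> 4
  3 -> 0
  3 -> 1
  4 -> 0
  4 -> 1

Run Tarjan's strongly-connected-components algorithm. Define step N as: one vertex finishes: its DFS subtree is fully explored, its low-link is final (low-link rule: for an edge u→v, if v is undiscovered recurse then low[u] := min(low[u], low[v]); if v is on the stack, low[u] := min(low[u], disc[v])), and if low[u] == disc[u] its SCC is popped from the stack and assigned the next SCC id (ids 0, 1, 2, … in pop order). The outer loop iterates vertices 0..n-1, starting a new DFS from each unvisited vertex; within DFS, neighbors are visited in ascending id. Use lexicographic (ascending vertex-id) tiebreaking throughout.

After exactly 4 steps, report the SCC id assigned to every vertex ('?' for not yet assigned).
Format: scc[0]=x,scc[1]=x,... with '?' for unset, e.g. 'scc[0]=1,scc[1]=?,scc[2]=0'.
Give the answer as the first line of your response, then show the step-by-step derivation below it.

scc[0]=1,scc[1]=0,scc[2]=2,scc[3]=?,scc[4]=1

step 1: low=(low[0]=0,low[1]=2,low[2]=?,low[3]=?,low[4]=0); scc=(scc[0]=?,scc[1]=0,scc[2]=?,scc[3]=?,scc[4]=?)
step 2: low=(low[0]=0,low[1]=2,low[2]=?,low[3]=?,low[4]=0); scc=(scc[0]=?,scc[1]=0,scc[2]=?,scc[3]=?,scc[4]=?)
step 3: low=(low[0]=0,low[1]=2,low[2]=?,low[3]=?,low[4]=0); scc=(scc[0]=1,scc[1]=0,scc[2]=?,scc[3]=?,scc[4]=1)
step 4: low=(low[0]=0,low[1]=2,low[2]=3,low[3]=?,low[4]=0); scc=(scc[0]=1,scc[1]=0,scc[2]=2,scc[3]=?,scc[4]=1)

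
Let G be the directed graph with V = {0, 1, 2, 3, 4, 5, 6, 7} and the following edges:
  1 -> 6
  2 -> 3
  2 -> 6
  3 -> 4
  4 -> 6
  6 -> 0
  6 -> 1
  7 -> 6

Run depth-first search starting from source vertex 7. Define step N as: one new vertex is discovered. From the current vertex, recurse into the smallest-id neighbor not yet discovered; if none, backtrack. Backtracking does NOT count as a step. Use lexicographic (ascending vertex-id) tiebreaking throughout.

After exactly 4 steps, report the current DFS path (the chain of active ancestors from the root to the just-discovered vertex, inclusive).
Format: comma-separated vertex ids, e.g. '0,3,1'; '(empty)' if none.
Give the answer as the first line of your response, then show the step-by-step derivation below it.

7,6,1

step 1: discover 7; path=7; order=7
step 2: discover 6; path=7>6; order=7,6
step 3: discover 0; path=7>6>0; order=7,6,0
step 4: discover 1; path=7>6>1; order=7,6,0,1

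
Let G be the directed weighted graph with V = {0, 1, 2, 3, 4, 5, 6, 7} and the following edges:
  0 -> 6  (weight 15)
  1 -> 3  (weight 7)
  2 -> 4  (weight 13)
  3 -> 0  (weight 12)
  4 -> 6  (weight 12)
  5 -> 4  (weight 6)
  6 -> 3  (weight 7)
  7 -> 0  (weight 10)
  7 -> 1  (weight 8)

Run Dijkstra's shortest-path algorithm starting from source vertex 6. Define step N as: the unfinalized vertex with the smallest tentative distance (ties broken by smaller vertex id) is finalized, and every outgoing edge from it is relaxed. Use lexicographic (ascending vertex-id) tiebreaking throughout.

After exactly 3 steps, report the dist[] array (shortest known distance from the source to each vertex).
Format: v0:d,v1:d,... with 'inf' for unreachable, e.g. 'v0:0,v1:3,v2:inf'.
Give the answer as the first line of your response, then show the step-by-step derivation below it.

v0:19,v1:inf,v2:inf,v3:7,v4:inf,v5:inf,v6:0,v7:inf

step 1: dist = v0:inf,v1:inf,v2:inf,v3:7,v4:inf,v5:inf,v6:0,v7:inf
step 2: dist = v0:19,v1:inf,v2:inf,v3:7,v4:inf,v5:inf,v6:0,v7:inf
step 3: dist = v0:19,v1:inf,v2:inf,v3:7,v4:inf,v5:inf,v6:0,v7:inf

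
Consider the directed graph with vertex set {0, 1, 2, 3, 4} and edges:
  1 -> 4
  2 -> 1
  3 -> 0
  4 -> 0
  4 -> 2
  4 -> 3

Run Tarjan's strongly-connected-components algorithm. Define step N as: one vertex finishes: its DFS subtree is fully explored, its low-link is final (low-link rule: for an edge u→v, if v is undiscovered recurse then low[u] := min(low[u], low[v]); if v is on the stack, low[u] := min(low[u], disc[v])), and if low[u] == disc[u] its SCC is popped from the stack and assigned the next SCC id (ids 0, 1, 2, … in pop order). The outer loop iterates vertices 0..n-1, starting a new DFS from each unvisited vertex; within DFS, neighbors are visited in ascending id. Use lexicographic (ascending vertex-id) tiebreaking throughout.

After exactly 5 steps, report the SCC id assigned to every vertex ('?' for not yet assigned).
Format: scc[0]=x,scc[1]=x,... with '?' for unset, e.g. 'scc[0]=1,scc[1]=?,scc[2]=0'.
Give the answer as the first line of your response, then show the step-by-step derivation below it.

scc[0]=0,scc[1]=2,scc[2]=2,scc[3]=1,scc[4]=2

step 1: low=(low[0]=0,low[1]=?,low[2]=?,low[3]=?,low[4]=?); scc=(scc[0]=0,scc[1]=?,scc[2]=?,scc[3]=?,scc[4]=?)
step 2: low=(low[0]=0,low[1]=1,low[2]=1,low[3]=?,low[4]=2); scc=(scc[0]=0,scc[1]=?,scc[2]=?,scc[3]=?,scc[4]=?)
step 3: low=(low[0]=0,low[1]=1,low[2]=1,low[3]=4,low[4]=1); scc=(scc[0]=0,scc[1]=?,scc[2]=?,scc[3]=1,scc[4]=?)
step 4: low=(low[0]=0,low[1]=1,low[2]=1,low[3]=4,low[4]=1); scc=(scc[0]=0,scc[1]=?,scc[2]=?,scc[3]=1,scc[4]=?)
step 5: low=(low[0]=0,low[1]=1,low[2]=1,low[3]=4,low[4]=1); scc=(scc[0]=0,scc[1]=2,scc[2]=2,scc[3]=1,scc[4]=2)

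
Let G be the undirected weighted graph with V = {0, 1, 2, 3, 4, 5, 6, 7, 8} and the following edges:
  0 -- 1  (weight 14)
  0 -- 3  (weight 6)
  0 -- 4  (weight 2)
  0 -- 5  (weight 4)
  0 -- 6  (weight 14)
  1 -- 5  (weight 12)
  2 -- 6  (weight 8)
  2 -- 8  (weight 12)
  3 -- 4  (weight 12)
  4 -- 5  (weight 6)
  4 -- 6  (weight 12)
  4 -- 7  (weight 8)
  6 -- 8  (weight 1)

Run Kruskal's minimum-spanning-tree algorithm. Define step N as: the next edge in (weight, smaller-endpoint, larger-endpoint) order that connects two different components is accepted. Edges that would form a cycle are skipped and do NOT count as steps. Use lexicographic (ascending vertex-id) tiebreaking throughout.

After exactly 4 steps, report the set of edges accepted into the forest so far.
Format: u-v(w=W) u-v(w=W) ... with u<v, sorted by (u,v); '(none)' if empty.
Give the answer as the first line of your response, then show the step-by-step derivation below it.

0-3(w=6) 0-4(w=2) 0-5(w=4) 6-8(w=1)

step 1: add edge 6-8 (w=1); MST = {6-8(w=1)}
step 2: add edge 0-4 (w=2); MST = {0-4(w=2) 6-8(w=1)}
step 3: add edge 0-5 (w=4); MST = {0-4(w=2) 0-5(w=4) 6-8(w=1)}
step 4: add edge 0-3 (w=6); MST = {0-3(w=6) 0-4(w=2) 0-5(w=4) 6-8(w=1)}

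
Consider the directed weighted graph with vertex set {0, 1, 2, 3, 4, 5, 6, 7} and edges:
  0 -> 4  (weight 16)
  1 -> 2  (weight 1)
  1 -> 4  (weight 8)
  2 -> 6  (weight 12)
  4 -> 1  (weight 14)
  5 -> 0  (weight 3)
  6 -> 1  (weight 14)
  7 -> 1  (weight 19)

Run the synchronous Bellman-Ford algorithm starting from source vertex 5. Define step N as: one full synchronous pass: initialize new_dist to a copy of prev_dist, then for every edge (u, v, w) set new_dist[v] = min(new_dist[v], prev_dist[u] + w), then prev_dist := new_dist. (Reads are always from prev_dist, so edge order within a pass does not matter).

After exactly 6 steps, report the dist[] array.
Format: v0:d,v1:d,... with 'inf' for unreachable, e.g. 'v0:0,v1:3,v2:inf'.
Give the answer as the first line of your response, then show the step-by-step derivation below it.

v0:3,v1:33,v2:34,v3:inf,v4:19,v5:0,v6:46,v7:inf

step 1: dist = v0:3,v1:inf,v2:inf,v3:inf,v4:inf,v5:0,v6:inf,v7:inf
step 2: dist = v0:3,v1:inf,v2:inf,v3:inf,v4:19,v5:0,v6:inf,v7:inf
step 3: dist = v0:3,v1:33,v2:inf,v3:inf,v4:19,v5:0,v6:inf,v7:inf
step 4: dist = v0:3,v1:33,v2:34,v3:inf,v4:19,v5:0,v6:inf,v7:inf
step 5: dist = v0:3,v1:33,v2:34,v3:inf,v4:19,v5:0,v6:46,v7:inf
step 6: dist = v0:3,v1:33,v2:34,v3:inf,v4:19,v5:0,v6:46,v7:inf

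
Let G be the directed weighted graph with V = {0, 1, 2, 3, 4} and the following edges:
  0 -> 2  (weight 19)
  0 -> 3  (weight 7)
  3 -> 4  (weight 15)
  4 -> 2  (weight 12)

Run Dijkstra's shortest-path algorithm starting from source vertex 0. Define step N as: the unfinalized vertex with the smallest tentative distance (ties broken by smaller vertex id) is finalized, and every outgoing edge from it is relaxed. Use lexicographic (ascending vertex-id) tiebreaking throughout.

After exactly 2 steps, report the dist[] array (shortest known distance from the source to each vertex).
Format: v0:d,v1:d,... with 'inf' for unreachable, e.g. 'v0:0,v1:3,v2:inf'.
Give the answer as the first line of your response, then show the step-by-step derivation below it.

v0:0,v1:inf,v2:19,v3:7,v4:22

step 1: dist = v0:0,v1:inf,v2:19,v3:7,v4:inf
step 2: dist = v0:0,v1:inf,v2:19,v3:7,v4:22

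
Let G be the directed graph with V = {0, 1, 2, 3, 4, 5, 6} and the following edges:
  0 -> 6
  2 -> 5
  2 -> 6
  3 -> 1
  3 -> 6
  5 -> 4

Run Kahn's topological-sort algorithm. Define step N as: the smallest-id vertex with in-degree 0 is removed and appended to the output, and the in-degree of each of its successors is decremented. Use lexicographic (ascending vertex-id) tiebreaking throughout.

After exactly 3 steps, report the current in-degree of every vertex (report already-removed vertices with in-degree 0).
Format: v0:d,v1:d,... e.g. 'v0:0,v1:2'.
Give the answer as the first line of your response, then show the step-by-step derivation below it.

v0:0,v1:0,v2:0,v3:0,v4:1,v5:0,v6:0

step 1: output 0; order=[0]; indeg=(0,1,0,0,1,1,2)
step 2: output 2; order=[0,2]; indeg=(0,1,0,0,1,0,1)
step 3: output 3; order=[0,2,3]; indeg=(0,0,0,0,1,0,0)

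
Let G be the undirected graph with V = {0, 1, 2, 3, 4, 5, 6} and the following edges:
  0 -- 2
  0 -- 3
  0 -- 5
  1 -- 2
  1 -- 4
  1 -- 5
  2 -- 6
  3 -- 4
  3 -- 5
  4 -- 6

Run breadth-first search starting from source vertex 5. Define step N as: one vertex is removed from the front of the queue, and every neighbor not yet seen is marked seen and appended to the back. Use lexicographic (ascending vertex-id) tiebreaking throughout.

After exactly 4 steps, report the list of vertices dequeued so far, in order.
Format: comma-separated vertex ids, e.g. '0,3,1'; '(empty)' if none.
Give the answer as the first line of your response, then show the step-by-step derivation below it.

5,0,1,3

step 1: dequeue 5; queue=[0,1,3]; order=5
step 2: dequeue 0; queue=[1,3,2]; order=5,0
step 3: dequeue 1; queue=[3,2,4]; order=5,0,1
step 4: dequeue 3; queue=[2,4]; order=5,0,1,3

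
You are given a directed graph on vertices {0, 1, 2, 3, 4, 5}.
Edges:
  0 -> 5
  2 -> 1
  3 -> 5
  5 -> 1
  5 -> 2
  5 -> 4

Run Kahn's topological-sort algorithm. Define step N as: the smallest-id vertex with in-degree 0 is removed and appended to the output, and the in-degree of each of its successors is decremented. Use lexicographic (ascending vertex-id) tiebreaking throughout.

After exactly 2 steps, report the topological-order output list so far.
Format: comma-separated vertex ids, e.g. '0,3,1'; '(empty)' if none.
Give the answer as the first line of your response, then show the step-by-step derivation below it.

0,3

step 1: output 0; order=[0]; indeg=(0,2,1,0,1,1)
step 2: output 3; order=[0,3]; indeg=(0,2,1,0,1,0)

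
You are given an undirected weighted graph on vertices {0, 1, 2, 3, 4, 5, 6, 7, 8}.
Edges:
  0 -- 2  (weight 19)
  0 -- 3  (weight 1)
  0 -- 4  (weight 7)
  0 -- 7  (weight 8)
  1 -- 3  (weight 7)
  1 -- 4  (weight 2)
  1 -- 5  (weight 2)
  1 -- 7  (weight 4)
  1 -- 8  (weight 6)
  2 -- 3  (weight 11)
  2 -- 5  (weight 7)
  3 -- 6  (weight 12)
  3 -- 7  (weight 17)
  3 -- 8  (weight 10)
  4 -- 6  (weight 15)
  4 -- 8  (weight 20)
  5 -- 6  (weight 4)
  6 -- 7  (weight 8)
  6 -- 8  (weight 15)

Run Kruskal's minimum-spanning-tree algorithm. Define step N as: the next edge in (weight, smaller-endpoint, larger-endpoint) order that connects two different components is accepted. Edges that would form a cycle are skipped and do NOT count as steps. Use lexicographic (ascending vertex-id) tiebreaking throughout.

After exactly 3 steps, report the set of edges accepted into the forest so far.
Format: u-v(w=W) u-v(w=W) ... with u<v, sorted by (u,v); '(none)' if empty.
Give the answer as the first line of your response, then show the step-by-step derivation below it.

0-3(w=1) 1-4(w=2) 1-5(w=2)

step 1: add edge 0-3 (w=1); MST = {0-3(w=1)}
step 2: add edge 1-4 (w=2); MST = {0-3(w=1) 1-4(w=2)}
step 3: add edge 1-5 (w=2); MST = {0-3(w=1) 1-4(w=2) 1-5(w=2)}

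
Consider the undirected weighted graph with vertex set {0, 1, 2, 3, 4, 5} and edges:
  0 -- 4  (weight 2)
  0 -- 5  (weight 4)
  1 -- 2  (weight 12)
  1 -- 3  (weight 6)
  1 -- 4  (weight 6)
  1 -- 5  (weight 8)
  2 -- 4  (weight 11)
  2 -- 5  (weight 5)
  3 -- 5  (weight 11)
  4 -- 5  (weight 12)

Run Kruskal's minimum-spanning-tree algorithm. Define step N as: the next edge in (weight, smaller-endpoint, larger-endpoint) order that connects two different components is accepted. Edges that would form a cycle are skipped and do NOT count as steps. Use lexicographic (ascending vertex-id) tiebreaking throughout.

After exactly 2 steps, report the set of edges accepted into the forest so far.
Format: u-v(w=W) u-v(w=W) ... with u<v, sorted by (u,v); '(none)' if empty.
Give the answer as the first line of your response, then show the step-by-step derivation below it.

0-4(w=2) 0-5(w=4)

step 1: add edge 0-4 (w=2); MST = {0-4(w=2)}
step 2: add edge 0-5 (w=4); MST = {0-4(w=2) 0-5(w=4)}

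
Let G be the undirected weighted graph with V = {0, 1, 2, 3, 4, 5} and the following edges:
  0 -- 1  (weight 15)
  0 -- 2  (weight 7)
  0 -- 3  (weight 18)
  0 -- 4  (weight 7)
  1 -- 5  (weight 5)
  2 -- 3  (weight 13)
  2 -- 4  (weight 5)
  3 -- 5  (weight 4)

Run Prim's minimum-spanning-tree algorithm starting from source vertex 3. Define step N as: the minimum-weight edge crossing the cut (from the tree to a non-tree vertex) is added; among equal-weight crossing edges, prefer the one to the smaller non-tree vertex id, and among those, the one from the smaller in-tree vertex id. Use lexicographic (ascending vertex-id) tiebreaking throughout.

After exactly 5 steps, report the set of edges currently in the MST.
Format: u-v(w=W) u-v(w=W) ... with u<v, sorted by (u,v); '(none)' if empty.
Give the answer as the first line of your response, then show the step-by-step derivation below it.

0-2(w=7) 1-5(w=5) 2-3(w=13) 2-4(w=5) 3-5(w=4)

step 1: add edge 3-5 (w=4); MST = {3-5(w=4)}
step 2: add edge 1-5 (w=5); MST = {1-5(w=5) 3-5(w=4)}
step 3: add edge 2-3 (w=13); MST = {1-5(w=5) 2-3(w=13) 3-5(w=4)}
step 4: add edge 2-4 (w=5); MST = {1-5(w=5) 2-3(w=13) 2-4(w=5) 3-5(w=4)}
step 5: add edge 0-2 (w=7); MST = {0-2(w=7) 1-5(w=5) 2-3(w=13) 2-4(w=5) 3-5(w=4)}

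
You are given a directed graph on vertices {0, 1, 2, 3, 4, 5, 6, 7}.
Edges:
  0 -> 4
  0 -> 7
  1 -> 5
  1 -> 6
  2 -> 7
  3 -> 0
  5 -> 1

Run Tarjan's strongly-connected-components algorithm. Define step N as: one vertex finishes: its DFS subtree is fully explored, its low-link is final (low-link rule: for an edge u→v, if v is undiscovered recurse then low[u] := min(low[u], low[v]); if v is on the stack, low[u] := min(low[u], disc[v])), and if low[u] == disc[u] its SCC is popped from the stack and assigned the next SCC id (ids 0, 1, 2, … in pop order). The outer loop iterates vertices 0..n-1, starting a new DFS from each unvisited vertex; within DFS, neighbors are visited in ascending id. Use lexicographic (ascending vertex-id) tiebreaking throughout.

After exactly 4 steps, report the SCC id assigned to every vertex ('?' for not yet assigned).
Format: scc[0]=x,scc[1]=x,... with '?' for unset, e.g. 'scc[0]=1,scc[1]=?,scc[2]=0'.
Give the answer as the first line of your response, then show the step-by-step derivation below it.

scc[0]=2,scc[1]=?,scc[2]=?,scc[3]=?,scc[4]=0,scc[5]=?,scc[6]=?,scc[7]=1

step 1: low=(low[0]=0,low[1]=?,low[2]=?,low[3]=?,low[4]=1,low[5]=?,low[6]=?,low[7]=?); scc=(scc[0]=?,scc[1]=?,scc[2]=?,scc[3]=?,scc[4]=0,scc[5]=?,scc[6]=?,scc[7]=?)
step 2: low=(low[0]=0,low[1]=?,low[2]=?,low[3]=?,low[4]=1,low[5]=?,low[6]=?,low[7]=2); scc=(scc[0]=?,scc[1]=?,scc[2]=?,scc[3]=?,scc[4]=0,scc[5]=?,scc[6]=?,scc[7]=1)
step 3: low=(low[0]=0,low[1]=?,low[2]=?,low[3]=?,low[4]=1,low[5]=?,low[6]=?,low[7]=2); scc=(scc[0]=2,scc[1]=?,scc[2]=?,scc[3]=?,scc[4]=0,scc[5]=?,scc[6]=?,scc[7]=1)
step 4: low=(low[0]=0,low[1]=3,low[2]=?,low[3]=?,low[4]=1,low[5]=3,low[6]=?,low[7]=2); scc=(scc[0]=2,scc[1]=?,scc[2]=?,scc[3]=?,scc[4]=0,scc[5]=?,scc[6]=?,scc[7]=1)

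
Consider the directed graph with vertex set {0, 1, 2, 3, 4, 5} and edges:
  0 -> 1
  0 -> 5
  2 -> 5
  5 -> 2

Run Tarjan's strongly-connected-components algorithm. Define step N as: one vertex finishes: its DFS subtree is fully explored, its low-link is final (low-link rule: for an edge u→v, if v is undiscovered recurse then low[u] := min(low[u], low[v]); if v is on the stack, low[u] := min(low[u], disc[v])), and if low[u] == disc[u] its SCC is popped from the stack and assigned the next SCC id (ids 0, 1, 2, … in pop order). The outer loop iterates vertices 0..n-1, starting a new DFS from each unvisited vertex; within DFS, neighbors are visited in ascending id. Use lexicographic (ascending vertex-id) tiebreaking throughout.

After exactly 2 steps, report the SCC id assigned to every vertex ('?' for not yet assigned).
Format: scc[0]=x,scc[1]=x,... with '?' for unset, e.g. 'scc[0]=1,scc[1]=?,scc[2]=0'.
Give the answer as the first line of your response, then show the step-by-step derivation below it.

scc[0]=?,scc[1]=0,scc[2]=?,scc[3]=?,scc[4]=?,scc[5]=?

step 1: low=(low[0]=0,low[1]=1,low[2]=?,low[3]=?,low[4]=?,low[5]=?); scc=(scc[0]=?,scc[1]=0,scc[2]=?,scc[3]=?,scc[4]=?,scc[5]=?)
step 2: low=(low[0]=0,low[1]=1,low[2]=2,low[3]=?,low[4]=?,low[5]=2); scc=(scc[0]=?,scc[1]=0,scc[2]=?,scc[3]=?,scc[4]=?,scc[5]=?)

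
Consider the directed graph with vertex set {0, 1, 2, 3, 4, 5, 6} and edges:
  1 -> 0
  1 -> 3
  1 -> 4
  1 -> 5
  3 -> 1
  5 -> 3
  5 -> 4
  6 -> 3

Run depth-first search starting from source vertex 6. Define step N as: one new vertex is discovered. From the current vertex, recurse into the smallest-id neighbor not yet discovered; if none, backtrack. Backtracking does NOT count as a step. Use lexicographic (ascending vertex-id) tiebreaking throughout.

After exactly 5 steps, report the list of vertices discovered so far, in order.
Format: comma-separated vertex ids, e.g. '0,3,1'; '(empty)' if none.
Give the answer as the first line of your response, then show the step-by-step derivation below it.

6,3,1,0,4

step 1: discover 6; path=6; order=6
step 2: discover 3; path=6>3; order=6,3
step 3: discover 1; path=6>3>1; order=6,3,1
step 4: discover 0; path=6>3>1>0; order=6,3,1,0
step 5: discover 4; path=6>3>1>4; order=6,3,1,0,4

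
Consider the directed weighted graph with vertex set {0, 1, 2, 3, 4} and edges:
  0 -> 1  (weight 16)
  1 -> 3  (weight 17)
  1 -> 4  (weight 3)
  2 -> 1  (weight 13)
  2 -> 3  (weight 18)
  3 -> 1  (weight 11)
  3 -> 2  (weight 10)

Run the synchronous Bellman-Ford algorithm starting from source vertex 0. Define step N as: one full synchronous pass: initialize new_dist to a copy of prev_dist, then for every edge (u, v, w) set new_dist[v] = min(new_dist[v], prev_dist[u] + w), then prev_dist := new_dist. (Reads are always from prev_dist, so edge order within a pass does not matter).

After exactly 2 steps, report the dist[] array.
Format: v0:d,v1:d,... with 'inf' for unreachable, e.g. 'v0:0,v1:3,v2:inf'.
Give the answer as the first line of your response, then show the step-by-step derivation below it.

v0:0,v1:16,v2:inf,v3:33,v4:19

step 1: dist = v0:0,v1:16,v2:inf,v3:inf,v4:inf
step 2: dist = v0:0,v1:16,v2:inf,v3:33,v4:19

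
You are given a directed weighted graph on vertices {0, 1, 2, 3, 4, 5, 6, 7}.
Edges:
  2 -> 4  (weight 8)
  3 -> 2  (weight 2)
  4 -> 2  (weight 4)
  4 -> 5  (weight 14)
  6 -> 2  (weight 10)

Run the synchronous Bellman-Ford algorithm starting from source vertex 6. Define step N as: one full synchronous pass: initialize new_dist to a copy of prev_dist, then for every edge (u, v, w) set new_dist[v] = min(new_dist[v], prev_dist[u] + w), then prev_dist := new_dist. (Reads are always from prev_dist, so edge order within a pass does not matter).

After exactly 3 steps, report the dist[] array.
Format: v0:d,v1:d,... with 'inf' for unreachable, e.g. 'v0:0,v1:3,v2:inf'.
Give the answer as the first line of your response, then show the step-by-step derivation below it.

v0:inf,v1:inf,v2:10,v3:inf,v4:18,v5:32,v6:0,v7:inf

step 1: dist = v0:inf,v1:inf,v2:10,v3:inf,v4:inf,v5:inf,v6:0,v7:inf
step 2: dist = v0:inf,v1:inf,v2:10,v3:inf,v4:18,v5:inf,v6:0,v7:inf
step 3: dist = v0:inf,v1:inf,v2:10,v3:inf,v4:18,v5:32,v6:0,v7:inf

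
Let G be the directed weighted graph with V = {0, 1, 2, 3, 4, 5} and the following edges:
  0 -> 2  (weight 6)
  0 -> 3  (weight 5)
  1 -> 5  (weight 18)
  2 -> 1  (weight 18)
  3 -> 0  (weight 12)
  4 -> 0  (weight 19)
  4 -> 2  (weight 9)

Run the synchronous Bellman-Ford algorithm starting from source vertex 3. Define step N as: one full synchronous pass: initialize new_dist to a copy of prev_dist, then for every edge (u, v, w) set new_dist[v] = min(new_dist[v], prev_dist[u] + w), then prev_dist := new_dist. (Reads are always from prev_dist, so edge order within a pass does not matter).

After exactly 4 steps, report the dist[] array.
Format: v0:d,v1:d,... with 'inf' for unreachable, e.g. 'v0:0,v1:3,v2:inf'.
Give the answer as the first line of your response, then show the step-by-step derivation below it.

v0:12,v1:36,v2:18,v3:0,v4:inf,v5:54

step 1: dist = v0:12,v1:inf,v2:inf,v3:0,v4:inf,v5:inf
step 2: dist = v0:12,v1:inf,v2:18,v3:0,v4:inf,v5:inf
step 3: dist = v0:12,v1:36,v2:18,v3:0,v4:inf,v5:inf
step 4: dist = v0:12,v1:36,v2:18,v3:0,v4:inf,v5:54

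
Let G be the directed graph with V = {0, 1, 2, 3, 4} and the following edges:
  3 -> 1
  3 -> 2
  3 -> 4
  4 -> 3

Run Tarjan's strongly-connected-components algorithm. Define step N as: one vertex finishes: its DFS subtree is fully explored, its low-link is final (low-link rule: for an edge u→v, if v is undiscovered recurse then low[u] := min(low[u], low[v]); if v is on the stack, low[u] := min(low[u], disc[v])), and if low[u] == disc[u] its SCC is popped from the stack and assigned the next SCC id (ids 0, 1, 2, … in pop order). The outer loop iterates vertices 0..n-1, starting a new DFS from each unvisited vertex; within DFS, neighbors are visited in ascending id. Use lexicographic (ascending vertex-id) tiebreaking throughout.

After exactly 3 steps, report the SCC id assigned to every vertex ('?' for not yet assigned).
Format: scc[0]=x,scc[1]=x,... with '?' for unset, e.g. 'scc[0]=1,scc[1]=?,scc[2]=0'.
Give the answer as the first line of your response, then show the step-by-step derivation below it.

scc[0]=0,scc[1]=1,scc[2]=2,scc[3]=?,scc[4]=?

step 1: low=(low[0]=0,low[1]=?,low[2]=?,low[3]=?,low[4]=?); scc=(scc[0]=0,scc[1]=?,scc[2]=?,scc[3]=?,scc[4]=?)
step 2: low=(low[0]=0,low[1]=1,low[2]=?,low[3]=?,low[4]=?); scc=(scc[0]=0,scc[1]=1,scc[2]=?,scc[3]=?,scc[4]=?)
step 3: low=(low[0]=0,low[1]=1,low[2]=2,low[3]=?,low[4]=?); scc=(scc[0]=0,scc[1]=1,scc[2]=2,scc[3]=?,scc[4]=?)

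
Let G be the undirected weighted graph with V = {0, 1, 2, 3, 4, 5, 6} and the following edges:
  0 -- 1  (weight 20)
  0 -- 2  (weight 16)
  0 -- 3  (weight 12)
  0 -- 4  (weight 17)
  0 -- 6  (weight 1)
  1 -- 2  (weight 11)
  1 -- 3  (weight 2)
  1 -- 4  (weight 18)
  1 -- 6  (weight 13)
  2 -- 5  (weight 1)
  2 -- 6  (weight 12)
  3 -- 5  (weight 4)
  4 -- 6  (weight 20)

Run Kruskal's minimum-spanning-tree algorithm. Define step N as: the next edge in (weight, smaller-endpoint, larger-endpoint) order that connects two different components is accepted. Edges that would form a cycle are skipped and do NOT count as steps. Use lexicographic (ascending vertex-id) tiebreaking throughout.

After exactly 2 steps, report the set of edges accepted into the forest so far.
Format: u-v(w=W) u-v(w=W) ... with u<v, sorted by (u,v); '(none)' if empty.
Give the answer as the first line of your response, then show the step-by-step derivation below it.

0-6(w=1) 2-5(w=1)

step 1: add edge 0-6 (w=1); MST = {0-6(w=1)}
step 2: add edge 2-5 (w=1); MST = {0-6(w=1) 2-5(w=1)}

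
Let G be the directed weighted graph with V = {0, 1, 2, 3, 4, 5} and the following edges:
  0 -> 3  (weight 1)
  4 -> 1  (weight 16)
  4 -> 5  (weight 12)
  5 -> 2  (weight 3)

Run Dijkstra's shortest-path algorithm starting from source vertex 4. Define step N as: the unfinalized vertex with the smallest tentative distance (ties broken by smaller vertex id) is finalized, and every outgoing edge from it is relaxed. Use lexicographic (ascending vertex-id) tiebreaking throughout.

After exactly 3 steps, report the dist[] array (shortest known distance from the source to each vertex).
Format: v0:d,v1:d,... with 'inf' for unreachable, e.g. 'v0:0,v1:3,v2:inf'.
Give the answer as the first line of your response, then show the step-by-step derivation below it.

v0:inf,v1:16,v2:15,v3:inf,v4:0,v5:12

step 1: dist = v0:inf,v1:16,v2:inf,v3:inf,v4:0,v5:12
step 2: dist = v0:inf,v1:16,v2:15,v3:inf,v4:0,v5:12
step 3: dist = v0:inf,v1:16,v2:15,v3:inf,v4:0,v5:12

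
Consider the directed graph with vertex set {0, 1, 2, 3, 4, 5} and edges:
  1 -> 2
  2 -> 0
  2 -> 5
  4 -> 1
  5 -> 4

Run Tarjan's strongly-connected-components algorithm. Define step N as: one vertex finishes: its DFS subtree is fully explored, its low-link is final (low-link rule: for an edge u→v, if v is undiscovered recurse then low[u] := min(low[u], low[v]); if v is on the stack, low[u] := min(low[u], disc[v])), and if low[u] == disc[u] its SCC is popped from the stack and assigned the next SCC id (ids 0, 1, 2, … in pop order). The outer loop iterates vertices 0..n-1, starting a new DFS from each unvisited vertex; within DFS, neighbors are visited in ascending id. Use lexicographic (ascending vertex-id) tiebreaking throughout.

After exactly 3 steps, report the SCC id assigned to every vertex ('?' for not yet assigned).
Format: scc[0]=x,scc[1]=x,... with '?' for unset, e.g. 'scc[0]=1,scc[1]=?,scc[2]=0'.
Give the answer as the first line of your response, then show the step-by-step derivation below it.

scc[0]=0,scc[1]=?,scc[2]=?,scc[3]=?,scc[4]=?,scc[5]=?

step 1: low=(low[0]=0,low[1]=?,low[2]=?,low[3]=?,low[4]=?,low[5]=?); scc=(scc[0]=0,scc[1]=?,scc[2]=?,scc[3]=?,scc[4]=?,scc[5]=?)
step 2: low=(low[0]=0,low[1]=1,low[2]=2,low[3]=?,low[4]=1,low[5]=3); scc=(scc[0]=0,scc[1]=?,scc[2]=?,scc[3]=?,scc[4]=?,scc[5]=?)
step 3: low=(low[0]=0,low[1]=1,low[2]=2,low[3]=?,low[4]=1,low[5]=1); scc=(scc[0]=0,scc[1]=?,scc[2]=?,scc[3]=?,scc[4]=?,scc[5]=?)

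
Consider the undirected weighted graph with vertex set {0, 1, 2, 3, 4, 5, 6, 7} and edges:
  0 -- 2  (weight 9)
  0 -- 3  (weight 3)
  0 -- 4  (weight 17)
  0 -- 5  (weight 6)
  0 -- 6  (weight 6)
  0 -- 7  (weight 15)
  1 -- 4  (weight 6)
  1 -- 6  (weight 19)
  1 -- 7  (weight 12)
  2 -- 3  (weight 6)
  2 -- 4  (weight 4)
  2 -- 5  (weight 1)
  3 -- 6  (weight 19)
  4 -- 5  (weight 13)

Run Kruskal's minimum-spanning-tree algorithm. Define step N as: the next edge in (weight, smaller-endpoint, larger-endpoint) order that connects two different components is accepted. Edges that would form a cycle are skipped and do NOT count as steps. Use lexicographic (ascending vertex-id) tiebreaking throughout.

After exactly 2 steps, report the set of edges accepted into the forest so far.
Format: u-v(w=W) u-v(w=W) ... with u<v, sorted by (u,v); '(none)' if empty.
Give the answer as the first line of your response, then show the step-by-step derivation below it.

0-3(w=3) 2-5(w=1)

step 1: add edge 2-5 (w=1); MST = {2-5(w=1)}
step 2: add edge 0-3 (w=3); MST = {0-3(w=3) 2-5(w=1)}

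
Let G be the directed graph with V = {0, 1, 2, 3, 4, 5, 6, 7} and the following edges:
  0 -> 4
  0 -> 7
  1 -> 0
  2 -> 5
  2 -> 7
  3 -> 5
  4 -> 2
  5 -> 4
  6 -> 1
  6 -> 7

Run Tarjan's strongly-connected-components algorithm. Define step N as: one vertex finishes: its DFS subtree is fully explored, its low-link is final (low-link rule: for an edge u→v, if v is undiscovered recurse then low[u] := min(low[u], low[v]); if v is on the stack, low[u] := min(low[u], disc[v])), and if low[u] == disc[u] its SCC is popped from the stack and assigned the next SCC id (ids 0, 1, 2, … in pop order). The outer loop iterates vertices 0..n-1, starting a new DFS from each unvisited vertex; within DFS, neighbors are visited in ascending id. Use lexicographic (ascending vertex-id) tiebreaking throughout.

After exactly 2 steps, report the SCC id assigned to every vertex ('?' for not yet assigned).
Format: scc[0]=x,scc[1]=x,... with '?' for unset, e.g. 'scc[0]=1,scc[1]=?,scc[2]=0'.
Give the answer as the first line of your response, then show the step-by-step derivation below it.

scc[0]=?,scc[1]=?,scc[2]=?,scc[3]=?,scc[4]=?,scc[5]=?,scc[6]=?,scc[7]=0

step 1: low=(low[0]=0,low[1]=?,low[2]=2,low[3]=?,low[4]=1,low[5]=1,low[6]=?,low[7]=?); scc=(scc[0]=?,scc[1]=?,scc[2]=?,scc[3]=?,scc[4]=?,scc[5]=?,scc[6]=?,scc[7]=?)
step 2: low=(low[0]=0,low[1]=?,low[2]=1,low[3]=?,low[4]=1,low[5]=1,low[6]=?,low[7]=4); scc=(scc[0]=?,scc[1]=?,scc[2]=?,scc[3]=?,scc[4]=?,scc[5]=?,scc[6]=?,scc[7]=0)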